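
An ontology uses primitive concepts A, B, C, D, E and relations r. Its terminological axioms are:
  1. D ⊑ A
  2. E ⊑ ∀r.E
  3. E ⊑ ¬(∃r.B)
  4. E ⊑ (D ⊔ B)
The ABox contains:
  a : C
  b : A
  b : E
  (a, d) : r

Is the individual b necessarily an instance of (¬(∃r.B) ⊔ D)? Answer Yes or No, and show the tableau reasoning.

Yes

1. b : (¬(∃r.B) ⊔ D)?  L(b) = {A, E} ∪ {(∃r.B ⊓ ¬D)}
   clash {B, ¬B} at an ∃-successor — b ∈ (¬(∃r.B) ⊔ D)
2. Hence b : (¬(∃r.B) ⊔ D): entailed.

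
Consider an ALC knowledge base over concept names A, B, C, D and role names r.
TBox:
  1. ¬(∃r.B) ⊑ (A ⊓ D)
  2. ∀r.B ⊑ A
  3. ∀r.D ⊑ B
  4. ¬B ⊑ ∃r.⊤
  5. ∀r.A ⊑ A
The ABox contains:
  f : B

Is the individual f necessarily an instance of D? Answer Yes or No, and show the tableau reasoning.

1. f : D?  L(f) = {B} ∪ {¬D}
   open: L(f) ⊇ {B, ¬D, ∃r.B, ∃r.¬A, ∃r.¬B} (+ ∃-successors) — f ∉ D possible
2. Hence f : D: not entailed.

No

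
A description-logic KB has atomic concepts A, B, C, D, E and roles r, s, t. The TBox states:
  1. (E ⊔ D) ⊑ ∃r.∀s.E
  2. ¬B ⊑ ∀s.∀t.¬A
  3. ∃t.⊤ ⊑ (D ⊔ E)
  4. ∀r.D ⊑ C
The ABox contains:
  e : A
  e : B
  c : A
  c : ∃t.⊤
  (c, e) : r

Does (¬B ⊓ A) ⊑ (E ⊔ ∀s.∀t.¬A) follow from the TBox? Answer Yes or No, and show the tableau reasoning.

1. (¬B ⊓ A) ⊑ (E ⊔ ∀s.∀t.¬A)  ⇔  ((¬B ⊓ A) ⊓ (¬E ⊓ ∃s.∃t.A)) unsat w.r.t. T
   all branches close; clash {E, ¬E} at x₀
2. Hence (¬B ⊓ A) ⊑ (E ⊔ ∀s.∀t.¬A): entailed.

Yes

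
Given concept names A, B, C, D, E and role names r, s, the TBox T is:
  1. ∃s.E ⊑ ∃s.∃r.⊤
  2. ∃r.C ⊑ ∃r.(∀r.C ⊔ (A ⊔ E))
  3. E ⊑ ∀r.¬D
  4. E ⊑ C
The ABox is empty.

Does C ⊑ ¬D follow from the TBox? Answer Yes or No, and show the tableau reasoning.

1. C ⊑ ¬D  ⇔  (C ⊓ D) unsat w.r.t. T
   open: L(x₀) ⊇ {C, D, ¬E, ∀r.¬C, ∀s.¬E}
2. Hence C ⊑ ¬D: not entailed.

No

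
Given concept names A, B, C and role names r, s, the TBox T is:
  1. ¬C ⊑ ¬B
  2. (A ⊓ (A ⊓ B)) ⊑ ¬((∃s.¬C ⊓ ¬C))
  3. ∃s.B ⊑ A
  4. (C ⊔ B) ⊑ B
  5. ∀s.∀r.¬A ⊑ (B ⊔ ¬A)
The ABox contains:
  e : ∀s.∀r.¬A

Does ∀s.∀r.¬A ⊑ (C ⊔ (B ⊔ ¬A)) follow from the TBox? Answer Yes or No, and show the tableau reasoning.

1. ∀s.∀r.¬A ⊑ (C ⊔ (B ⊔ ¬A))  ⇔  (∀s.∀r.¬A ⊓ (¬C ⊓ (¬B ⊓ A))) unsat w.r.t. T
   all branches close; clash {B, ¬B} at x₀
2. Hence ∀s.∀r.¬A ⊑ (C ⊔ (B ⊔ ¬A)): entailed.

Yes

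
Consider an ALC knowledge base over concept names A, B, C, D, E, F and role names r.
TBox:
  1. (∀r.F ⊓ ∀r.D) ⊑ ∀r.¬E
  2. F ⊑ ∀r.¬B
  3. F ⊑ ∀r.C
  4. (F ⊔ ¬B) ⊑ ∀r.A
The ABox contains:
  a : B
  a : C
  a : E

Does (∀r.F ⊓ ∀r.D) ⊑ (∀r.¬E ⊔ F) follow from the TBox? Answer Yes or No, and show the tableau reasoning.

Yes

1. (∀r.F ⊓ ∀r.D) ⊑ (∀r.¬E ⊔ F)  ⇔  ((∀r.F ⊓ ∀r.D) ⊓ (∃r.E ⊓ ¬F)) unsat w.r.t. T
   all branches close; clash {E, ¬E} at an ∃-successor
2. Hence (∀r.F ⊓ ∀r.D) ⊑ (∀r.¬E ⊔ F): entailed.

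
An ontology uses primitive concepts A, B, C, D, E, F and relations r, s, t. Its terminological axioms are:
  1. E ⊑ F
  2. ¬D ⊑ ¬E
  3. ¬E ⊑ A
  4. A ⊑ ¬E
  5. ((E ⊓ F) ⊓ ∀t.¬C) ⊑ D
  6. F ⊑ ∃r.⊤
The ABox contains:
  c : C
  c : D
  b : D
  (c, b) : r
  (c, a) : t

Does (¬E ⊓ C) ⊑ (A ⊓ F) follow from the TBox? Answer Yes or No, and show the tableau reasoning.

No

1. (¬E ⊓ C) ⊑ (A ⊓ F)  ⇔  ((¬E ⊓ C) ⊓ (¬A ⊔ ¬F)) unsat w.r.t. T
   apply at x₀: ¬E⊑A
   open: L(x₀) ⊇ {A, C, ¬E, ¬F}
2. Hence (¬E ⊓ C) ⊑ (A ⊓ F): not entailed.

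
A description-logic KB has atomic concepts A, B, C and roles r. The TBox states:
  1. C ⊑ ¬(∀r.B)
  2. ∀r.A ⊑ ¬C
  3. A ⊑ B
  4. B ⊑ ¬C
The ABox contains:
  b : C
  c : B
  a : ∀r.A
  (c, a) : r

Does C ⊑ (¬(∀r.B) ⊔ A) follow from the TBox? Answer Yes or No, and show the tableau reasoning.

1. C ⊑ (¬(∀r.B) ⊔ A)  ⇔  (C ⊓ (∀r.B ⊓ ¬A)) unsat w.r.t. T
   all branches close; clash {C, ¬C} at x₀
2. Hence C ⊑ (¬(∀r.B) ⊔ A): entailed.

Yes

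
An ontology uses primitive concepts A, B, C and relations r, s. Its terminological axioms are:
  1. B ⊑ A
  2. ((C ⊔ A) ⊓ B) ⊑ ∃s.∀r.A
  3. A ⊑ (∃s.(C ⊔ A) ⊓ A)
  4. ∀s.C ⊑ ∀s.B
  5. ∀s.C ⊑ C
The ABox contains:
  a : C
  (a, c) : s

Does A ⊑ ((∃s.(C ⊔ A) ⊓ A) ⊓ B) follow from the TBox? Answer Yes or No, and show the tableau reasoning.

1. A ⊑ ((∃s.(C ⊔ A) ⊓ A) ⊓ B)  ⇔  (A ⊓ ((∀s.(¬C ⊓ ¬A) ⊔ ¬A) ⊔ ¬B)) unsat w.r.t. T
   apply at x₀: A⊑(∃s.(C ⊔ A) ⊓ A)
   open: L(x₀) ⊇ {A, ¬B, ∃s.(C ⊔ A), ∃s.¬C} (+ ∃-successors)
2. Hence A ⊑ ((∃s.(C ⊔ A) ⊓ A) ⊓ B): not entailed.

No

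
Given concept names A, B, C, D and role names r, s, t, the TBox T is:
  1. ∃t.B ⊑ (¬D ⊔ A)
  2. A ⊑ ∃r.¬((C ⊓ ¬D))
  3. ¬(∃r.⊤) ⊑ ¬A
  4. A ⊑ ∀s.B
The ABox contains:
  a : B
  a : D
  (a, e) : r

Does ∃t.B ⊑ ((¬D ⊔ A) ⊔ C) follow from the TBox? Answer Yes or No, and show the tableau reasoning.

1. ∃t.B ⊑ ((¬D ⊔ A) ⊔ C)  ⇔  (∃t.B ⊓ ((D ⊓ ¬A) ⊓ ¬C)) unsat w.r.t. T
   all branches close; clash {A, ¬A} at x₀
2. Hence ∃t.B ⊑ ((¬D ⊔ A) ⊔ C): entailed.

Yes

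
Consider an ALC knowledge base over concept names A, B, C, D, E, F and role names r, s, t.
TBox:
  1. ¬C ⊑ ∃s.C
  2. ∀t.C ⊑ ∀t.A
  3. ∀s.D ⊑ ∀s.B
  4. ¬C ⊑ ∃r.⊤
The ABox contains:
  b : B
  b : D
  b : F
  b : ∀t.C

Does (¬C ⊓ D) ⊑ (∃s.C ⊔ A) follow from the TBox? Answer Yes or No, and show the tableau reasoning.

1. (¬C ⊓ D) ⊑ (∃s.C ⊔ A)  ⇔  ((¬C ⊓ D) ⊓ (∀s.¬C ⊓ ¬A)) unsat w.r.t. T
   all branches close; clash {C, ¬C} at an ∃-successor
2. Hence (¬C ⊓ D) ⊑ (∃s.C ⊔ A): entailed.

Yes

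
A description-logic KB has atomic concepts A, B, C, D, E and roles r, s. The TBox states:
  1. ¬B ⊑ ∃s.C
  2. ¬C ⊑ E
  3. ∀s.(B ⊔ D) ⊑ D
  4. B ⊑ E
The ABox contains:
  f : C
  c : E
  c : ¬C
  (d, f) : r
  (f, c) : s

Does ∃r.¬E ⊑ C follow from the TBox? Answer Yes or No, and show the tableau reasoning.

1. ∃r.¬E ⊑ C  ⇔  (∃r.¬E ⊓ ¬C) unsat w.r.t. T
   apply at x₀: ¬C⊑E
   open: L(x₀) ⊇ {B, E, ¬C, ∃r.¬E, ∃s.(¬B ⊓ ¬D)} (+ ∃-successors)
2. Hence ∃r.¬E ⊑ C: not entailed.

No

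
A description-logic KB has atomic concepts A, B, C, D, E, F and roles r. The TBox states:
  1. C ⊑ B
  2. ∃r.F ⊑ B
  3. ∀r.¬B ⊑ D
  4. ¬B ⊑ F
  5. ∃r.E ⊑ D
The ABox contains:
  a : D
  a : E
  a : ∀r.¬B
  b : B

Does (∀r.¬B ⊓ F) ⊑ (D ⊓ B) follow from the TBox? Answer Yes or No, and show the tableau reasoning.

1. (∀r.¬B ⊓ F) ⊑ (D ⊓ B)  ⇔  ((∀r.¬B ⊓ F) ⊓ (¬D ⊔ ¬B)) unsat w.r.t. T
   apply at x₀: ∀r.¬B⊑D
   open: L(x₀) ⊇ {D, F, ¬B, ¬C, ∀r.¬B, …}
2. Hence (∀r.¬B ⊓ F) ⊑ (D ⊓ B): not entailed.

No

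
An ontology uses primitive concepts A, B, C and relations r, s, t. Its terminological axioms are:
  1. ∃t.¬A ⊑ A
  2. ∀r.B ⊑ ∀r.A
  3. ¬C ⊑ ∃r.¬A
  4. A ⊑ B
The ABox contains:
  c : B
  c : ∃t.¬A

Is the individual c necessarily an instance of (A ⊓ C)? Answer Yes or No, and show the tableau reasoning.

1. c : (A ⊓ C)?  L(c) = {B, ∃t.¬A} ∪ {(¬A ⊔ ¬C)}
   apply at c: ∃t.¬A⊑A
   open: L(c) ⊇ {A, B, ¬C, ∃r.¬A, ∃r.¬B, …} (+ ∃-successors) — c ∉ (A ⊓ C) possible
2. Hence c : (A ⊓ C): not entailed.

No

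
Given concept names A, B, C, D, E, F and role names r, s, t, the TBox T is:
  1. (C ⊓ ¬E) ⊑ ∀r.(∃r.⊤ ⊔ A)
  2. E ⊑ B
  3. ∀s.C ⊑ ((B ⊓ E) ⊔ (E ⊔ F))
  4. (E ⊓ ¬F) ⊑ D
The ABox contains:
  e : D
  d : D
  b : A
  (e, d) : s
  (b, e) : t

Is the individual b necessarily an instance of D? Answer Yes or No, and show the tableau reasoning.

No

1. b : D?  L(b) = {A} ∪ {¬D}
   open: L(b) ⊇ {A, ¬C, ¬D, ¬E, ∃s.¬C} (+ ∃-successors) — b ∉ D possible
2. Hence b : D: not entailed.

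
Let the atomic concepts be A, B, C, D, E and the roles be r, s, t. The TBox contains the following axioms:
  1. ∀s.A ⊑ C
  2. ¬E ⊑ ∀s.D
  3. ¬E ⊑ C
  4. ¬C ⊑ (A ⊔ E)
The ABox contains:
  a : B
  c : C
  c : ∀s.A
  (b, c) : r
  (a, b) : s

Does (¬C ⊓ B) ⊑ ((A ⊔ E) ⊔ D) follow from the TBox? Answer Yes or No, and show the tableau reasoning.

Yes

1. (¬C ⊓ B) ⊑ ((A ⊔ E) ⊔ D)  ⇔  ((¬C ⊓ B) ⊓ ((¬A ⊓ ¬E) ⊓ ¬D)) unsat w.r.t. T
   all branches close; clash {C, ¬C} at x₀
2. Hence (¬C ⊓ B) ⊑ ((A ⊔ E) ⊔ D): entailed.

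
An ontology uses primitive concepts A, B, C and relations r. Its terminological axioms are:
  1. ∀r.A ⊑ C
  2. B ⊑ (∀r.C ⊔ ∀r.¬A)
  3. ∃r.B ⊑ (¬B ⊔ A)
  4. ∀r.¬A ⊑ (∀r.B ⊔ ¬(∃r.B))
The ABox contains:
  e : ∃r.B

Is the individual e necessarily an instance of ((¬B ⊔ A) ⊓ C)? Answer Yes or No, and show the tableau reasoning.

No

1. e : ((¬B ⊔ A) ⊓ C)?  L(e) = {∃r.B} ∪ {((B ⊓ ¬A) ⊔ ¬C)}
   apply at e: ∃r.B⊑(¬B ⊔ A)
   open: L(e) ⊇ {¬B, ¬C, ∃r.A, ∃r.B, ∃r.¬A} (+ ∃-successors) — e ∉ ((¬B ⊔ A) ⊓ C) possible
2. Hence e : ((¬B ⊔ A) ⊓ C): not entailed.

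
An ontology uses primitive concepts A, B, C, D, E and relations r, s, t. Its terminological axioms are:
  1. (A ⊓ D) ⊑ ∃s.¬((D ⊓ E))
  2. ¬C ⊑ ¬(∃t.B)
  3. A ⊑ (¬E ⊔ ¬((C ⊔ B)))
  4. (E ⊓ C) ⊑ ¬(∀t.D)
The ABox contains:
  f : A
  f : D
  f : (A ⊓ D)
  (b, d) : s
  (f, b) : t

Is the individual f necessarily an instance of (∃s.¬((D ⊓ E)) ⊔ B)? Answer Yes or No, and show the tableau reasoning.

1. f : (∃s.¬((D ⊓ E)) ⊔ B)?  L(f) = {A, D, (A ⊓ D)} ∪ {(∀s.(D ⊓ E) ⊓ ¬B)}
   clash {E, ¬E} at an ∃-successor — f ∈ (∃s.¬((D ⊓ E)) ⊔ B)
2. Hence f : (∃s.¬((D ⊓ E)) ⊔ B): entailed.

Yes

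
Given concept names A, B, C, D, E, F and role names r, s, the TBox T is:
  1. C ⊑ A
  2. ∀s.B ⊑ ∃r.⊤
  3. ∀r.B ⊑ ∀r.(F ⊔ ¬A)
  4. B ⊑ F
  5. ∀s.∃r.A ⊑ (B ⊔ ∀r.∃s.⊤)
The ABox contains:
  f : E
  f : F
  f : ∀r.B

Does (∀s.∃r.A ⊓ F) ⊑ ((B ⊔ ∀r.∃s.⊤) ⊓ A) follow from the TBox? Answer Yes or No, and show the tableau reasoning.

1. (∀s.∃r.A ⊓ F) ⊑ ((B ⊔ ∀r.∃s.⊤) ⊓ A)  ⇔  ((∀s.∃r.A ⊓ F) ⊓ ((¬B ⊓ ∃r.∀s.⊥) ⊔ ¬A)) unsat w.r.t. T
   apply at x₀: ∀s.∃r.A⊑(B ⊔ ∀r.∃s.⊤)
   open: L(x₀) ⊇ {B, F, ¬A, ¬C, ∀s.∃r.A, …} (+ ∃-successors)
2. Hence (∀s.∃r.A ⊓ F) ⊑ ((B ⊔ ∀r.∃s.⊤) ⊓ A): not entailed.

No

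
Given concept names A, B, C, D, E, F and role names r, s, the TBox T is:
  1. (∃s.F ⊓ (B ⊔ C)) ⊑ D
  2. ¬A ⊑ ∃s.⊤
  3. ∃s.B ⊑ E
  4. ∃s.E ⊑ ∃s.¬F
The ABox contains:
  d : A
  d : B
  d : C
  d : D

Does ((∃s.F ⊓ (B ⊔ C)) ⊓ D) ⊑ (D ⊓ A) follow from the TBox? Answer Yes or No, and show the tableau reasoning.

No

1. ((∃s.F ⊓ (B ⊔ C)) ⊓ D) ⊑ (D ⊓ A)  ⇔  (((∃s.F ⊓ (B ⊔ C)) ⊓ D) ⊓ (¬D ⊔ ¬A)) unsat w.r.t. T
   open: L(x₀) ⊇ {B, D, ¬A, ∀s.¬B, ∀s.¬E, …} (+ ∃-successors)
2. Hence ((∃s.F ⊓ (B ⊔ C)) ⊓ D) ⊑ (D ⊓ A): not entailed.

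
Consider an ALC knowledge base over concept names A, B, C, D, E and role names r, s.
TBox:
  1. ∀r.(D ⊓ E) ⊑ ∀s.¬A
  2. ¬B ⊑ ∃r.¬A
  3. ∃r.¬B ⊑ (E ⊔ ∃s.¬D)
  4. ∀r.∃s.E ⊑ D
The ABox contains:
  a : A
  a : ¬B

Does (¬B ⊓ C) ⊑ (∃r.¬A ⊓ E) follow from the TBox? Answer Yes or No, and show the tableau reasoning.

1. (¬B ⊓ C) ⊑ (∃r.¬A ⊓ E)  ⇔  ((¬B ⊓ C) ⊓ (∀r.A ⊔ ¬E)) unsat w.r.t. T
   apply at x₀: ¬B⊑∃r.¬A
   open: L(x₀) ⊇ {C, ¬B, ¬E, ∀r.B, ∃r.(¬D ⊔ ¬E), …} (+ ∃-successors)
2. Hence (¬B ⊓ C) ⊑ (∃r.¬A ⊓ E): not entailed.

No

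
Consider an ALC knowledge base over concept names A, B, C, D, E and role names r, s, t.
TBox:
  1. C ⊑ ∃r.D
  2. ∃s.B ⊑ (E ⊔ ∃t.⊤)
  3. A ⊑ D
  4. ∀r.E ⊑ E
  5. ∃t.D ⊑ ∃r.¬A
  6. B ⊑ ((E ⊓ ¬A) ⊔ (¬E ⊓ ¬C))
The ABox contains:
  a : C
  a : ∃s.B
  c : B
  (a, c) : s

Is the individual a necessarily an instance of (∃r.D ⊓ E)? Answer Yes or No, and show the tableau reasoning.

1. a : (∃r.D ⊓ E)?  L(a) = {C, ∃s.B} ∪ {(∀r.¬D ⊔ ¬E)}
   apply at a: C⊑∃r.D; ∃s.B⊑(E ⊔ ∃t.⊤)
   open: L(a) ⊇ {C, ¬A, ¬B, ¬E, ∀t.¬D, …} (+ ∃-successors) — a ∉ (∃r.D ⊓ E) possible
2. Hence a : (∃r.D ⊓ E): not entailed.

No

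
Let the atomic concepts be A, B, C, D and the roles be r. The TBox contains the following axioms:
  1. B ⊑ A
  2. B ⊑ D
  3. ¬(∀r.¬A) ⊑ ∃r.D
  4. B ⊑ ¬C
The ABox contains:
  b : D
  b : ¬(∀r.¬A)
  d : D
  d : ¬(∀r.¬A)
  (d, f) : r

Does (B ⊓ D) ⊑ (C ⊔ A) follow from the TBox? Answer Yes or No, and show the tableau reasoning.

Yes

1. (B ⊓ D) ⊑ (C ⊔ A)  ⇔  ((B ⊓ D) ⊓ (¬C ⊓ ¬A)) unsat w.r.t. T
   all branches close; clash {A, ¬A} at x₀
2. Hence (B ⊓ D) ⊑ (C ⊔ A): entailed.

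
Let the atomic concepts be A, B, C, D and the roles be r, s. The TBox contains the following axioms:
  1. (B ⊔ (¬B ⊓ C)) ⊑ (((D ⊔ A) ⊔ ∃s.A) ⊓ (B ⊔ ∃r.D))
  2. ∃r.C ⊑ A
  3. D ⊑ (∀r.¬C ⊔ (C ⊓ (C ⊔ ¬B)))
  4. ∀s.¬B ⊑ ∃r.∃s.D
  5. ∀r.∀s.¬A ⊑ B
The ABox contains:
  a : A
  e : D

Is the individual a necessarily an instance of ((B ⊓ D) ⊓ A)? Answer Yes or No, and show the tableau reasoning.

1. a : ((B ⊓ D) ⊓ A)?  L(a) = {A} ∪ {((¬B ⊔ ¬D) ⊔ ¬A)}
   open: L(a) ⊇ {A, ¬B, ¬C, ¬D, ∃r.∃s.A, …} (+ ∃-successors) — a ∉ ((B ⊓ D) ⊓ A) possible
2. Hence a : ((B ⊓ D) ⊓ A): not entailed.

No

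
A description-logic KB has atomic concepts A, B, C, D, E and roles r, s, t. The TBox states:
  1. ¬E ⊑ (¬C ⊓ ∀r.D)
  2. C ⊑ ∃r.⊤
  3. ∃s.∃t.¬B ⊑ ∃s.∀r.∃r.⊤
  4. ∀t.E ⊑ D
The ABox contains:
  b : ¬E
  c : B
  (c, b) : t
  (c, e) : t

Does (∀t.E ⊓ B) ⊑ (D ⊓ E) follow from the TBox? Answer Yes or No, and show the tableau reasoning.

No

1. (∀t.E ⊓ B) ⊑ (D ⊓ E)  ⇔  ((∀t.E ⊓ B) ⊓ (¬D ⊔ ¬E)) unsat w.r.t. T
   apply at x₀: ∀t.E⊑D
   open: L(x₀) ⊇ {B, D, ¬C, ¬E, ∀r.D, …}
2. Hence (∀t.E ⊓ B) ⊑ (D ⊓ E): not entailed.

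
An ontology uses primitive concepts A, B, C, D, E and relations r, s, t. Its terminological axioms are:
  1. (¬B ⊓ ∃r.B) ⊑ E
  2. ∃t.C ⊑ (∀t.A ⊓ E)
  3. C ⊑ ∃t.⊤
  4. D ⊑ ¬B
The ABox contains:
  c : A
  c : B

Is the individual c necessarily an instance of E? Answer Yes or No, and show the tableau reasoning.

No

1. c : E?  L(c) = {A, B} ∪ {¬E}
   open: L(c) ⊇ {A, B, ¬C, ¬D, ¬E, …} — c ∉ E possible
2. Hence c : E: not entailed.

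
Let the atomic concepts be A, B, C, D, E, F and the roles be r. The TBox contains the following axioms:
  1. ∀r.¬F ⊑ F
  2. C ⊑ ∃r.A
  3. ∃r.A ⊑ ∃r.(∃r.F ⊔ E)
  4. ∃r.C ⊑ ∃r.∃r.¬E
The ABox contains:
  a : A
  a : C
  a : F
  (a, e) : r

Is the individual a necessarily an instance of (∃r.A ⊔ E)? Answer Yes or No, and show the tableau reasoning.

1. a : (∃r.A ⊔ E)?  L(a) = {A, C, F} ∪ {(∀r.¬A ⊓ ¬E)}
   clash {A, ¬A} at an ∃-successor — a ∈ (∃r.A ⊔ E)
2. Hence a : (∃r.A ⊔ E): entailed.

Yes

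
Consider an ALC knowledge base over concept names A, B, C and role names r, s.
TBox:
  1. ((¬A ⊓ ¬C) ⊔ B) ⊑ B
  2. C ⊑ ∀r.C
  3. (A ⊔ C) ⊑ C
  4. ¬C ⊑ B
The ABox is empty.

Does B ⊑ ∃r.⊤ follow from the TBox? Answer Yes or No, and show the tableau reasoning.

1. B ⊑ ∃r.⊤  ⇔  (B ⊓ ∀r.⊥) unsat w.r.t. T
   open: L(x₀) ⊇ {B, ¬A, ¬C, ∀r.⊥}
2. Hence B ⊑ ∃r.⊤: not entailed.

No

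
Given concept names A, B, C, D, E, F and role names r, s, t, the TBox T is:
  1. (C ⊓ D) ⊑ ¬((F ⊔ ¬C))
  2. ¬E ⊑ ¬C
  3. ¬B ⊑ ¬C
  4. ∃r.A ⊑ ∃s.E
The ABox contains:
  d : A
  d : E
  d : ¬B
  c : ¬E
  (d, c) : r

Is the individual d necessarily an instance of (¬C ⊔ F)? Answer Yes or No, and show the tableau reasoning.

1. d : (¬C ⊔ F)?  L(d) = {A, E, ¬B} ∪ {(C ⊓ ¬F)}
   clash {C, ¬C} at d — d ∈ (¬C ⊔ F)
2. Hence d : (¬C ⊔ F): entailed.

Yes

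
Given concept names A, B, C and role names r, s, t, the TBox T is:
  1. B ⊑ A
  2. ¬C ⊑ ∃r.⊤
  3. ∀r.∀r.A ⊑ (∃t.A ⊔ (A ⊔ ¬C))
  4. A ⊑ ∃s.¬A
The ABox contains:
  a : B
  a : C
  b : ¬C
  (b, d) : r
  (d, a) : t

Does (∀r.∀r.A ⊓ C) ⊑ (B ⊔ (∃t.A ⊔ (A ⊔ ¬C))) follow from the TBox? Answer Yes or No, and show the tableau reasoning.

1. (∀r.∀r.A ⊓ C) ⊑ (B ⊔ (∃t.A ⊔ (A ⊔ ¬C)))  ⇔  ((∀r.∀r.A ⊓ C) ⊓ (¬B ⊓ (∀t.¬A ⊓ (¬A ⊓ C)))) unsat w.r.t. T
   all branches close; clash {C, ¬C} at x₀
2. Hence (∀r.∀r.A ⊓ C) ⊑ (B ⊔ (∃t.A ⊔ (A ⊔ ¬C))): entailed.

Yes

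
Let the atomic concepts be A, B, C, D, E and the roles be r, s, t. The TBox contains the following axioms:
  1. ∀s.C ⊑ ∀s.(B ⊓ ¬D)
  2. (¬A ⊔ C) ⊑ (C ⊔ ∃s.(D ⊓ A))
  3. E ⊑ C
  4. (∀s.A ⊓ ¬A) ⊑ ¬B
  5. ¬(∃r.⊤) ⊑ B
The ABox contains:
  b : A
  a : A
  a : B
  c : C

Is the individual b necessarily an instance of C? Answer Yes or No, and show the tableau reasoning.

1. b : C?  L(b) = {A} ∪ {¬C}
   open: L(b) ⊇ {A, ¬C, ¬E, ∃r.⊤, ∃s.¬C} (+ ∃-successors) — b ∉ C possible
2. Hence b : C: not entailed.

No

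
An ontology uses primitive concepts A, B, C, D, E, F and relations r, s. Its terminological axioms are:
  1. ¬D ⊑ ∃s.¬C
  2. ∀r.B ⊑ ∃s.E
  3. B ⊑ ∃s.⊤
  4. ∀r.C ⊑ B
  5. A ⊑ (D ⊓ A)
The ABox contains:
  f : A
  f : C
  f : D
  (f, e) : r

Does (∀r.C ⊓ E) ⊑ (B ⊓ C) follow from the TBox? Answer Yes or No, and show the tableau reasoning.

No

1. (∀r.C ⊓ E) ⊑ (B ⊓ C)  ⇔  ((∀r.C ⊓ E) ⊓ (¬B ⊔ ¬C)) unsat w.r.t. T
   apply at x₀: ∀r.C⊑B
   open: L(x₀) ⊇ {B, D, E, ¬A, ¬C, …} (+ ∃-successors)
2. Hence (∀r.C ⊓ E) ⊑ (B ⊓ C): not entailed.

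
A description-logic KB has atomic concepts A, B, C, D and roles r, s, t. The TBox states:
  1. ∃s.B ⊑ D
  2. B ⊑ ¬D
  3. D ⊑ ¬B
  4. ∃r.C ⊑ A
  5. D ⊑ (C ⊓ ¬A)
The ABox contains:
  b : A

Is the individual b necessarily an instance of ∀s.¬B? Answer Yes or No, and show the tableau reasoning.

1. b : ∀s.¬B?  L(b) = {A} ∪ {∃s.B}
   clash {D, ¬D} at b — b ∈ ∀s.¬B
2. Hence b : ∀s.¬B: entailed.

Yes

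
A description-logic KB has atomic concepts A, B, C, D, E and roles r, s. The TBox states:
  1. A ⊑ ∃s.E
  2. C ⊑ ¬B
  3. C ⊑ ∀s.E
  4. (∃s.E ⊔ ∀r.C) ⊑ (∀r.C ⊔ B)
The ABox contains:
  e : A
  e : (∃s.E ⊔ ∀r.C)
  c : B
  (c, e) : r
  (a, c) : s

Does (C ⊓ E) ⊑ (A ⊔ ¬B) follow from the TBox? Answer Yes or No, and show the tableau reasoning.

1. (C ⊓ E) ⊑ (A ⊔ ¬B)  ⇔  ((C ⊓ E) ⊓ (¬A ⊓ B)) unsat w.r.t. T
   all branches close; clash {B, ¬B} at x₀
2. Hence (C ⊓ E) ⊑ (A ⊔ ¬B): entailed.

Yes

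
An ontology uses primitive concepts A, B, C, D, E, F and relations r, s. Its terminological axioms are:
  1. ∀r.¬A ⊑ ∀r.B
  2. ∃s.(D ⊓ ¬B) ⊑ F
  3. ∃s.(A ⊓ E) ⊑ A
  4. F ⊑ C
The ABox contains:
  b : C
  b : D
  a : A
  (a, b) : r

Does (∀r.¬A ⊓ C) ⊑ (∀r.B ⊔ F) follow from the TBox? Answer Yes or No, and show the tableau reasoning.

1. (∀r.¬A ⊓ C) ⊑ (∀r.B ⊔ F)  ⇔  ((∀r.¬A ⊓ C) ⊓ (∃r.¬B ⊓ ¬F)) unsat w.r.t. T
   all branches close; clash {F, ¬F} at x₀
2. Hence (∀r.¬A ⊓ C) ⊑ (∀r.B ⊔ F): entailed.

Yes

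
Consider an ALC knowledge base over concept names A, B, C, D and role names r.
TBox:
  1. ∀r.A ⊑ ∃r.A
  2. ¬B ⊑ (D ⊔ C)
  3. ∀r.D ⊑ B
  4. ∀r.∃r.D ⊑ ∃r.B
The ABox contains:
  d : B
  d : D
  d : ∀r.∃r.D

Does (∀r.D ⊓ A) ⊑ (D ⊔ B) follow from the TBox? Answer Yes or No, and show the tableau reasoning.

Yes

1. (∀r.D ⊓ A) ⊑ (D ⊔ B)  ⇔  ((∀r.D ⊓ A) ⊓ (¬D ⊓ ¬B)) unsat w.r.t. T
   all branches close; clash {B, ¬B} at x₀
2. Hence (∀r.D ⊓ A) ⊑ (D ⊔ B): entailed.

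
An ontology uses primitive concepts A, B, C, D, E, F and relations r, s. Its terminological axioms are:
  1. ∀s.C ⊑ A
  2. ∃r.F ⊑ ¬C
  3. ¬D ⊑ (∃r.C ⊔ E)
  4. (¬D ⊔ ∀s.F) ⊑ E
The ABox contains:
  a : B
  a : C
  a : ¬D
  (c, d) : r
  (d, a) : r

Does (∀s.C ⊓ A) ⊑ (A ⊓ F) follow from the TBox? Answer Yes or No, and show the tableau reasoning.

No

1. (∀s.C ⊓ A) ⊑ (A ⊓ F)  ⇔  ((∀s.C ⊓ A) ⊓ (¬A ⊔ ¬F)) unsat w.r.t. T
   open: L(x₀) ⊇ {A, D, ¬F, ∀r.¬F, ∀s.C, …} (+ ∃-successors)
2. Hence (∀s.C ⊓ A) ⊑ (A ⊓ F): not entailed.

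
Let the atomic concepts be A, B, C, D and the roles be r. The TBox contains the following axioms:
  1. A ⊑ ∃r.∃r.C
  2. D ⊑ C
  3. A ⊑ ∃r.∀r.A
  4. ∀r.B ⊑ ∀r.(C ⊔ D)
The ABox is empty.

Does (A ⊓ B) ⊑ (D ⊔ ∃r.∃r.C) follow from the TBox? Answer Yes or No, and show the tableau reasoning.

1. (A ⊓ B) ⊑ (D ⊔ ∃r.∃r.C)  ⇔  ((A ⊓ B) ⊓ (¬D ⊓ ∀r.∀r.¬C)) unsat w.r.t. T
   all branches close; clash {C, ¬C} at an ∃-successor
2. Hence (A ⊓ B) ⊑ (D ⊔ ∃r.∃r.C): entailed.

Yes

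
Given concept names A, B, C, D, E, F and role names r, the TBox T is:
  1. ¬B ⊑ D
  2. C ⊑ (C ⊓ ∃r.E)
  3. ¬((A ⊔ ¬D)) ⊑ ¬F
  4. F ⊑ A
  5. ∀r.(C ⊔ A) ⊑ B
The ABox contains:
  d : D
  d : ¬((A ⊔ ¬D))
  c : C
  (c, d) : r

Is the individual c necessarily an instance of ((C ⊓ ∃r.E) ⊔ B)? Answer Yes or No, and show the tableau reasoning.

1. c : ((C ⊓ ∃r.E) ⊔ B)?  L(c) = {C} ∪ {((¬C ⊔ ∀r.¬E) ⊓ ¬B)}
   clash {B, ¬B} at c — c ∈ ((C ⊓ ∃r.E) ⊔ B)
2. Hence c : ((C ⊓ ∃r.E) ⊔ B): entailed.

Yes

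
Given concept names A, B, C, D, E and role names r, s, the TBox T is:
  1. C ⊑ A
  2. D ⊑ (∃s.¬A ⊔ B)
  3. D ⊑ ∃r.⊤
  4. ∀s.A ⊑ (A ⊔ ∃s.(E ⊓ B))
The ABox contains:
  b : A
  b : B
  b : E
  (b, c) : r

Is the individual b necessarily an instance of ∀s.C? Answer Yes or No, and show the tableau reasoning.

No

1. b : ∀s.C?  L(b) = {A, B, E} ∪ {∃s.¬C}
   open: L(b) ⊇ {A, B, E, ¬D, ∃s.¬A, …} (+ ∃-successors) — b ∉ ∀s.C possible
2. Hence b : ∀s.C: not entailed.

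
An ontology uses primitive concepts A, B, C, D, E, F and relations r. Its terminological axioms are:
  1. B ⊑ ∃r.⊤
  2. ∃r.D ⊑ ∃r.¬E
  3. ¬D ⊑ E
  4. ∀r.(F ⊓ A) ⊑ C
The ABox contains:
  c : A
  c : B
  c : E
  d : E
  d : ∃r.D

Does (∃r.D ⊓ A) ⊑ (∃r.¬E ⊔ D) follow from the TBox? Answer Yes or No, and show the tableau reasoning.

Yes

1. (∃r.D ⊓ A) ⊑ (∃r.¬E ⊔ D)  ⇔  ((∃r.D ⊓ A) ⊓ (∀r.E ⊓ ¬D)) unsat w.r.t. T
   all branches close; clash {E, ¬E} at an ∃-successor
2. Hence (∃r.D ⊓ A) ⊑ (∃r.¬E ⊔ D): entailed.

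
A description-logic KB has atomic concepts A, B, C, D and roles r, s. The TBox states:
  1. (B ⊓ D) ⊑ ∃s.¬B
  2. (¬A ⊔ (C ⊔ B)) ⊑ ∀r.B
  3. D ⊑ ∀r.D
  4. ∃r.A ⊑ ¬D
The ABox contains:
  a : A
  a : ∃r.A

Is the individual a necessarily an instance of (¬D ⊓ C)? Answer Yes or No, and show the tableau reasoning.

1. a : (¬D ⊓ C)?  L(a) = {A, ∃r.A} ∪ {(D ⊔ ¬C)}
   apply at a: ∃r.A⊑¬D
   open: L(a) ⊇ {A, ¬B, ¬C, ¬D, ∃r.A} (+ ∃-successors) — a ∉ (¬D ⊓ C) possible
2. Hence a : (¬D ⊓ C): not entailed.

No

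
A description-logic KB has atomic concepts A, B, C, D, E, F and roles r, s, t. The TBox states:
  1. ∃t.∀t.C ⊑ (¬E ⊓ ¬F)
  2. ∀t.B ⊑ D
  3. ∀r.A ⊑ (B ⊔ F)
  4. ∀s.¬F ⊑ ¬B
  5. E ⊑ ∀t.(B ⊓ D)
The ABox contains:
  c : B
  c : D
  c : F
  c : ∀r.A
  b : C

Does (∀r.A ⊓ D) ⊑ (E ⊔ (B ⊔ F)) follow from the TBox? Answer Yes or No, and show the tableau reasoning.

Yes

1. (∀r.A ⊓ D) ⊑ (E ⊔ (B ⊔ F))  ⇔  ((∀r.A ⊓ D) ⊓ (¬E ⊓ (¬B ⊓ ¬F))) unsat w.r.t. T
   all branches close; clash {F, ¬F} at x₀
2. Hence (∀r.A ⊓ D) ⊑ (E ⊔ (B ⊔ F)): entailed.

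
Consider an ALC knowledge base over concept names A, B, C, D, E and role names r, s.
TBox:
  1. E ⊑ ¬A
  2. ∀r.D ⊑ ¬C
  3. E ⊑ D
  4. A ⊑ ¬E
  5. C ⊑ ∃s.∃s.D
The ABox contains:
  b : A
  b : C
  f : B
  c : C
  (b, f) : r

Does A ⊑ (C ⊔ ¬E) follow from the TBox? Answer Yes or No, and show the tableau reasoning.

Yes

1. A ⊑ (C ⊔ ¬E)  ⇔  (A ⊓ (¬C ⊓ E)) unsat w.r.t. T
   all branches close; clash {E, ¬E} at x₀
2. Hence A ⊑ (C ⊔ ¬E): entailed.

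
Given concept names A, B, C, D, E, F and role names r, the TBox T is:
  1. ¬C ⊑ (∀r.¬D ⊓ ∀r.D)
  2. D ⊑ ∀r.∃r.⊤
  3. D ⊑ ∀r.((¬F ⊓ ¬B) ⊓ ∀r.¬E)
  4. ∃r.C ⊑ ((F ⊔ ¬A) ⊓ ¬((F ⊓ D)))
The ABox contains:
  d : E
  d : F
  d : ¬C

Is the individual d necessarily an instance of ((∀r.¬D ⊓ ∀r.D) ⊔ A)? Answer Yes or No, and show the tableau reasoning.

Yes

1. d : ((∀r.¬D ⊓ ∀r.D) ⊔ A)?  L(d) = {E, F, ¬C} ∪ {((∃r.D ⊔ ∃r.¬D) ⊓ ¬A)}
   clash {D, ¬D} at an ∃-successor — d ∈ ((∀r.¬D ⊓ ∀r.D) ⊔ A)
2. Hence d : ((∀r.¬D ⊓ ∀r.D) ⊔ A): entailed.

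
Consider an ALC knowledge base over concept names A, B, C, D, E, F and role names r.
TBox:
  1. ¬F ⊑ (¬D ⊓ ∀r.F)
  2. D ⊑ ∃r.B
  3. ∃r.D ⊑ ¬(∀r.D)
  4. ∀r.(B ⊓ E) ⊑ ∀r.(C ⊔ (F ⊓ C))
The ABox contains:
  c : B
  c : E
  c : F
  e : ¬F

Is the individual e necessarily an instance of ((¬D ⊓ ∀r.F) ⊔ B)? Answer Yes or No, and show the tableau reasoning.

Yes

1. e : ((¬D ⊓ ∀r.F) ⊔ B)?  L(e) = {¬F} ∪ {((D ⊔ ∃r.¬F) ⊓ ¬B)}
   clash {F, ¬F} at an ∃-successor — e ∈ ((¬D ⊓ ∀r.F) ⊔ B)
2. Hence e : ((¬D ⊓ ∀r.F) ⊔ B): entailed.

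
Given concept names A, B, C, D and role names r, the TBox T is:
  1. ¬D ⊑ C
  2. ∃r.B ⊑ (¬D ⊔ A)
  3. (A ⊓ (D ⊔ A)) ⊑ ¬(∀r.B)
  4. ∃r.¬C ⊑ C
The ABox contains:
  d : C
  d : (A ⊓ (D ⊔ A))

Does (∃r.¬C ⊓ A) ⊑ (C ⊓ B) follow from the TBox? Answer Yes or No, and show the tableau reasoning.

No

1. (∃r.¬C ⊓ A) ⊑ (C ⊓ B)  ⇔  ((∃r.¬C ⊓ A) ⊓ (¬C ⊔ ¬B)) unsat w.r.t. T
   apply at x₀: ∃r.¬C⊑C
   open: L(x₀) ⊇ {A, C, D, ¬B, ∀r.¬B, …} (+ ∃-successors)
2. Hence (∃r.¬C ⊓ A) ⊑ (C ⊓ B): not entailed.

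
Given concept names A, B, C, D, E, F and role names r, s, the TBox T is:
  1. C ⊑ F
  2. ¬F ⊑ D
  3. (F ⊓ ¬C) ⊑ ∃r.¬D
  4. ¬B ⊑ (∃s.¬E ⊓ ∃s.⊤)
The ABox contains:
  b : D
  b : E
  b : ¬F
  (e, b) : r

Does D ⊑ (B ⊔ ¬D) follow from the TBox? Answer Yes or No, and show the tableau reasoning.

1. D ⊑ (B ⊔ ¬D)  ⇔  (D ⊓ (¬B ⊓ D)) unsat w.r.t. T
   apply at x₀: ¬B⊑(∃s.¬E ⊓ ∃s.⊤)
   open: L(x₀) ⊇ {D, ¬B, ¬C, ¬F, ∃s.¬E, …} (+ ∃-successors)
2. Hence D ⊑ (B ⊔ ¬D): not entailed.

No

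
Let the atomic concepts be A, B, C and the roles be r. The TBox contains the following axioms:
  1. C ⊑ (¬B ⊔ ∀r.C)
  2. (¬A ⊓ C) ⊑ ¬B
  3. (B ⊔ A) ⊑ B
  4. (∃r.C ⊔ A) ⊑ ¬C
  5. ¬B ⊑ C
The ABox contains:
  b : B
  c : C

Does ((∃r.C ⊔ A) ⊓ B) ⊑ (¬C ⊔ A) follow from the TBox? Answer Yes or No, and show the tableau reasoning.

1. ((∃r.C ⊔ A) ⊓ B) ⊑ (¬C ⊔ A)  ⇔  (((∃r.C ⊔ A) ⊓ B) ⊓ (C ⊓ ¬A)) unsat w.r.t. T
   all branches close; clash {A, ¬A} at x₀
2. Hence ((∃r.C ⊔ A) ⊓ B) ⊑ (¬C ⊔ A): entailed.

Yes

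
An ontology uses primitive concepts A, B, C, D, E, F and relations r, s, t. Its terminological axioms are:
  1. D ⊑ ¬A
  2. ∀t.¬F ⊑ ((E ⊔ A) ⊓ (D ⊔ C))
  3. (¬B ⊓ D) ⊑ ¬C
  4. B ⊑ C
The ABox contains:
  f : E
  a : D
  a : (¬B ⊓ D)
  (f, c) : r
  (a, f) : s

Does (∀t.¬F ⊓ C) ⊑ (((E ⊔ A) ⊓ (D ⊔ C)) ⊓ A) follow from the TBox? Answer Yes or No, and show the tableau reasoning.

No

1. (∀t.¬F ⊓ C) ⊑ (((E ⊔ A) ⊓ (D ⊔ C)) ⊓ A)  ⇔  ((∀t.¬F ⊓ C) ⊓ (((¬E ⊓ ¬A) ⊔ (¬D ⊓ ¬C)) ⊔ ¬A)) unsat w.r.t. T
   apply at x₀: ∀t.¬F⊑((E ⊔ A) ⊓ (D ⊔ C))
   open: L(x₀) ⊇ {C, E, ¬A, ¬D, ∀t.¬F}
2. Hence (∀t.¬F ⊓ C) ⊑ (((E ⊔ A) ⊓ (D ⊔ C)) ⊓ A): not entailed.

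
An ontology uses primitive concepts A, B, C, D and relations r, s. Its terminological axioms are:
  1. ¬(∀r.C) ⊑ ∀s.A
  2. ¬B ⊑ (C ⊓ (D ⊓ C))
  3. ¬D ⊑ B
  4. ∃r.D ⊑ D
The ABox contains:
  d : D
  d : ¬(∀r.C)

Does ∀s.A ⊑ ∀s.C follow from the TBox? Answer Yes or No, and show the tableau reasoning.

No

1. ∀s.A ⊑ ∀s.C  ⇔  (∀s.A ⊓ ∃s.¬C) unsat w.r.t. T
   open: L(x₀) ⊇ {B, D, ∀s.A, ∃s.¬C} (+ ∃-successors)
2. Hence ∀s.A ⊑ ∀s.C: not entailed.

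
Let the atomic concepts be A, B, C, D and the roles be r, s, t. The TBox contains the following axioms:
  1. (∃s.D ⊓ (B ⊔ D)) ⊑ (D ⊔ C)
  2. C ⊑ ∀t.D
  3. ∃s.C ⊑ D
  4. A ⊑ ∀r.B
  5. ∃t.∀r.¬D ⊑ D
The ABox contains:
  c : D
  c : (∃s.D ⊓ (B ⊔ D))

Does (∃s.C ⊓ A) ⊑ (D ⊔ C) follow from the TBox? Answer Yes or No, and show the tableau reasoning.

Yes

1. (∃s.C ⊓ A) ⊑ (D ⊔ C)  ⇔  ((∃s.C ⊓ A) ⊓ (¬D ⊓ ¬C)) unsat w.r.t. T
   all branches close; clash {D, ¬D} at x₀
2. Hence (∃s.C ⊓ A) ⊑ (D ⊔ C): entailed.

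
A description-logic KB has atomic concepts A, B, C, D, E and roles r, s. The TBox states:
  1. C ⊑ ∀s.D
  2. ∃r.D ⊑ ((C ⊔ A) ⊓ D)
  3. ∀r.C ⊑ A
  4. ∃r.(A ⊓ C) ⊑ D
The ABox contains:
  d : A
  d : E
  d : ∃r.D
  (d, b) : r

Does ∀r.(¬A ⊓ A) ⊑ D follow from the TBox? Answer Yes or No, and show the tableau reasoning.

1. ∀r.(¬A ⊓ A) ⊑ D  ⇔  (∀r.(¬A ⊓ A) ⊓ ¬D) unsat w.r.t. T
   open: L(x₀) ⊇ {A, ¬C, ¬D, ∀r.(¬A ⊓ A), ∀r.(¬A ⊔ ¬C), …}
2. Hence ∀r.(¬A ⊓ A) ⊑ D: not entailed.

No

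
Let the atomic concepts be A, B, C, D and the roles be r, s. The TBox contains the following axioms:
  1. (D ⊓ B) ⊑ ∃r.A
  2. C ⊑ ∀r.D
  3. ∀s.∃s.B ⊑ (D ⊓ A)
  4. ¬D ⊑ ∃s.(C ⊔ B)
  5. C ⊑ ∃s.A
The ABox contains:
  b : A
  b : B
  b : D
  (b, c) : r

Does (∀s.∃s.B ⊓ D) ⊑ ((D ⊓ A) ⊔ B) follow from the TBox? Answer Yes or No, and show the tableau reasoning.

1. (∀s.∃s.B ⊓ D) ⊑ ((D ⊓ A) ⊔ B)  ⇔  ((∀s.∃s.B ⊓ D) ⊓ ((¬D ⊔ ¬A) ⊓ ¬B)) unsat w.r.t. T
   all branches close; clash {A, ¬A} at x₀
2. Hence (∀s.∃s.B ⊓ D) ⊑ ((D ⊓ A) ⊔ B): entailed.

Yes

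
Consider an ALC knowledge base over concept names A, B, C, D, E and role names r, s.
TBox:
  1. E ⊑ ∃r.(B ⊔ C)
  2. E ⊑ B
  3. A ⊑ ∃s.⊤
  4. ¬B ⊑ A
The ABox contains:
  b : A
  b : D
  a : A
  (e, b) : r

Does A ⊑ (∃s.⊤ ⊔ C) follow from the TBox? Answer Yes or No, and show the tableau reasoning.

Yes

1. A ⊑ (∃s.⊤ ⊔ C)  ⇔  (A ⊓ (∀s.⊥ ⊓ ¬C)) unsat w.r.t. T
   all branches close; clash ⊥ at an ∃-successor
2. Hence A ⊑ (∃s.⊤ ⊔ C): entailed.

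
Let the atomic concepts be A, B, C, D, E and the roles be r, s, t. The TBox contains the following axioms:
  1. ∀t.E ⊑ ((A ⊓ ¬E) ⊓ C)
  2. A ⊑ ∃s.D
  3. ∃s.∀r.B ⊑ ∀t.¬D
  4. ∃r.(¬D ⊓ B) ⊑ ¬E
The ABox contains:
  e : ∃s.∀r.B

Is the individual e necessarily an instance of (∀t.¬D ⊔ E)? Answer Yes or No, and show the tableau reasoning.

1. e : (∀t.¬D ⊔ E)?  L(e) = {∃s.∀r.B} ∪ {(∃t.D ⊓ ¬E)}
   clash {D, ¬D} at an ∃-successor — e ∈ (∀t.¬D ⊔ E)
2. Hence e : (∀t.¬D ⊔ E): entailed.

Yes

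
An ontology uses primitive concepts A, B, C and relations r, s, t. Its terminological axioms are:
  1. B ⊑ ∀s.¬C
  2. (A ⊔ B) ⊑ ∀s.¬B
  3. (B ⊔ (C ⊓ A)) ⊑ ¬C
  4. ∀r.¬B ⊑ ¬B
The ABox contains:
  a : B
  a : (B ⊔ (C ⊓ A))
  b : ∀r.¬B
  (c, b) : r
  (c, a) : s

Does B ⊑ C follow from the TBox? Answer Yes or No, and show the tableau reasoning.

No

1. B ⊑ C  ⇔  (B ⊓ ¬C) unsat w.r.t. T
   apply at x₀: B⊑∀s.¬C
   open: L(x₀) ⊇ {B, ¬C, ∀s.¬B, ∀s.¬C, ∃r.B} (+ ∃-successors)
2. Hence B ⊑ C: not entailed.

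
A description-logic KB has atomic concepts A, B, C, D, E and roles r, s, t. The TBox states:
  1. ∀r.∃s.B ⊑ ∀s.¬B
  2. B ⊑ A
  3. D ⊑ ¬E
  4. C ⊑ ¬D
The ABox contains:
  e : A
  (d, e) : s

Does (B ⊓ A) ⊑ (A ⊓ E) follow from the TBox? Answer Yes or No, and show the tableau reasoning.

1. (B ⊓ A) ⊑ (A ⊓ E)  ⇔  ((B ⊓ A) ⊓ (¬A ⊔ ¬E)) unsat w.r.t. T
   open: L(x₀) ⊇ {A, B, ¬C, ¬E, ∃r.∀s.¬B} (+ ∃-successors)
2. Hence (B ⊓ A) ⊑ (A ⊓ E): not entailed.

No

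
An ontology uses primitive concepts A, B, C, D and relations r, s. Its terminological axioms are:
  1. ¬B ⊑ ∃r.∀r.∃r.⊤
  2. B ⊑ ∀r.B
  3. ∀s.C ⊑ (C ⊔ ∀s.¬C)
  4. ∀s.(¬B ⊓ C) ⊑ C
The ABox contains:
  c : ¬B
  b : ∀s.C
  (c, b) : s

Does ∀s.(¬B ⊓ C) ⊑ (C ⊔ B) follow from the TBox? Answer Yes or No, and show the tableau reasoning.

1. ∀s.(¬B ⊓ C) ⊑ (C ⊔ B)  ⇔  (∀s.(¬B ⊓ C) ⊓ (¬C ⊓ ¬B)) unsat w.r.t. T
   all branches close; clash {C, ¬C} at x₀
2. Hence ∀s.(¬B ⊓ C) ⊑ (C ⊔ B): entailed.

Yes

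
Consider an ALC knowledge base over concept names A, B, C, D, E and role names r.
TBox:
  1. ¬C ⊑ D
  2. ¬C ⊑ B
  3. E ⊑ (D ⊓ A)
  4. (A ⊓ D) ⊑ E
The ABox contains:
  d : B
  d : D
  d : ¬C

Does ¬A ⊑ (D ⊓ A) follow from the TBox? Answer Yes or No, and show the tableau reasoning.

1. ¬A ⊑ (D ⊓ A)  ⇔  (¬A ⊓ (¬D ⊔ ¬A)) unsat w.r.t. T
   open: L(x₀) ⊇ {C, ¬A, ¬E}
2. Hence ¬A ⊑ (D ⊓ A): not entailed.

No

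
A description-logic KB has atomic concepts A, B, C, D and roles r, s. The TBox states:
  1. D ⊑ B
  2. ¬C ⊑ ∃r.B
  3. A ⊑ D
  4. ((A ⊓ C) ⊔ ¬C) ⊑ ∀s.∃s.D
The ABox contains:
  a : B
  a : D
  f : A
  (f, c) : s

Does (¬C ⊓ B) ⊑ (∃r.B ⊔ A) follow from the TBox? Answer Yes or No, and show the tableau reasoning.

1. (¬C ⊓ B) ⊑ (∃r.B ⊔ A)  ⇔  ((¬C ⊓ B) ⊓ (∀r.¬B ⊓ ¬A)) unsat w.r.t. T
   all branches close; clash {B, ¬B} at an ∃-successor
2. Hence (¬C ⊓ B) ⊑ (∃r.B ⊔ A): entailed.

Yes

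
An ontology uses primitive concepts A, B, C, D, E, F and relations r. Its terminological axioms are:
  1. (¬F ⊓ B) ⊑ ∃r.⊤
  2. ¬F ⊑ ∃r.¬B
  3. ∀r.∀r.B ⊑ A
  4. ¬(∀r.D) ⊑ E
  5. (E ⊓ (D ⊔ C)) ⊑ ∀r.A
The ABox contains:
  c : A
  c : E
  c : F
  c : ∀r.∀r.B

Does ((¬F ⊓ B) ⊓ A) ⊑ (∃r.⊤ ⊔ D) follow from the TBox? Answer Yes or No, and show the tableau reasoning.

1. ((¬F ⊓ B) ⊓ A) ⊑ (∃r.⊤ ⊔ D)  ⇔  (((¬F ⊓ B) ⊓ A) ⊓ (∀r.⊥ ⊓ ¬D)) unsat w.r.t. T
   all branches close; clash ⊥ at an ∃-successor
2. Hence ((¬F ⊓ B) ⊓ A) ⊑ (∃r.⊤ ⊔ D): entailed.

Yes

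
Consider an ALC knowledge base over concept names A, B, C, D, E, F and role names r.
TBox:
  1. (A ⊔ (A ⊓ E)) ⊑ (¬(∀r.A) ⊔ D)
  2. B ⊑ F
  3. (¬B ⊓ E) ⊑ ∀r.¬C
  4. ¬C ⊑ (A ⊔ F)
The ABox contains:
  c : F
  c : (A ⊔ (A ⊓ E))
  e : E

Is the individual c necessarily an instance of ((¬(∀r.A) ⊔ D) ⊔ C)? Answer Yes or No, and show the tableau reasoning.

1. c : ((¬(∀r.A) ⊔ D) ⊔ C)?  L(c) = {F, (A ⊔ (A ⊓ E))} ∪ {((∀r.A ⊓ ¬D) ⊓ ¬C)}
   clash {D, ¬D} at c — c ∈ ((¬(∀r.A) ⊔ D) ⊔ C)
2. Hence c : ((¬(∀r.A) ⊔ D) ⊔ C): entailed.

Yes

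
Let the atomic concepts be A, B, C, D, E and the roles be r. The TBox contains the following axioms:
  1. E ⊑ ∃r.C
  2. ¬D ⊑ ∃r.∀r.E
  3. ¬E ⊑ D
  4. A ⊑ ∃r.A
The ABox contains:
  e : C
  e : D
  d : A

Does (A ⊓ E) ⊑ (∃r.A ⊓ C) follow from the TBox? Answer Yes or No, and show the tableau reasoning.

No

1. (A ⊓ E) ⊑ (∃r.A ⊓ C)  ⇔  ((A ⊓ E) ⊓ (∀r.¬A ⊔ ¬C)) unsat w.r.t. T
   apply at x₀: E⊑∃r.C; A⊑∃r.A
   open: L(x₀) ⊇ {A, D, E, ¬C, ∃r.A, …} (+ ∃-successors)
2. Hence (A ⊓ E) ⊑ (∃r.A ⊓ C): not entailed.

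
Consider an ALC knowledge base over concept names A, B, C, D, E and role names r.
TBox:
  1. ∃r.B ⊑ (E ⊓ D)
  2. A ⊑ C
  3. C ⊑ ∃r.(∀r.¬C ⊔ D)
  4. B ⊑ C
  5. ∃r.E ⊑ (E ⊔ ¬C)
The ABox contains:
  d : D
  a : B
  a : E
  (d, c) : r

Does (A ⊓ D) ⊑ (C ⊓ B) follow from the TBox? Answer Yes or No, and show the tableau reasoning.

No

1. (A ⊓ D) ⊑ (C ⊓ B)  ⇔  ((A ⊓ D) ⊓ (¬C ⊔ ¬B)) unsat w.r.t. T
   apply at x₀: A⊑C
   open: L(x₀) ⊇ {A, C, D, ¬B, ∀r.¬B, …} (+ ∃-successors)
2. Hence (A ⊓ D) ⊑ (C ⊓ B): not entailed.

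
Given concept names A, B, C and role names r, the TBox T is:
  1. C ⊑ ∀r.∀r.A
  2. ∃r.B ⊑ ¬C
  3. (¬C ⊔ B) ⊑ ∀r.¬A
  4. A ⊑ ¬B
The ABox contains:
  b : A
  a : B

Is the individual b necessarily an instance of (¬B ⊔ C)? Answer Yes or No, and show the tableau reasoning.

Yes

1. b : (¬B ⊔ C)?  L(b) = {A} ∪ {(B ⊓ ¬C)}
   clash {B, ¬B} at b — b ∈ (¬B ⊔ C)
2. Hence b : (¬B ⊔ C): entailed.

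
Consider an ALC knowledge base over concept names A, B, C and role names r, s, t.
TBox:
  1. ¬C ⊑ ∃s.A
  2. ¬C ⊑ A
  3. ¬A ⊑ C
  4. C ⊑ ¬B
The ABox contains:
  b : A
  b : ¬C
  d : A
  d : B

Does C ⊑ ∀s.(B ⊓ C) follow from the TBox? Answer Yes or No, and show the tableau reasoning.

No

1. C ⊑ ∀s.(B ⊓ C)  ⇔  (C ⊓ ∃s.(¬B ⊔ ¬C)) unsat w.r.t. T
   apply at x₀: C⊑¬B
   open: L(x₀) ⊇ {C, ¬B, ∃s.(¬B ⊔ ¬C)} (+ ∃-successors)
2. Hence C ⊑ ∀s.(B ⊓ C): not entailed.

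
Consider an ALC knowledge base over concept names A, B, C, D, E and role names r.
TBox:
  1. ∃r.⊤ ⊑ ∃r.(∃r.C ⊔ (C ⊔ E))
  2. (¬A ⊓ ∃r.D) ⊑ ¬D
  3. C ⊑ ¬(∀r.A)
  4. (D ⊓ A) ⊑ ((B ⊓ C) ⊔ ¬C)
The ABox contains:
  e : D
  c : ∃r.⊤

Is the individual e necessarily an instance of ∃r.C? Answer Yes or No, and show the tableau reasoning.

1. e : ∃r.C?  L(e) = {D} ∪ {∀r.¬C}
   open: L(e) ⊇ {D, ¬A, ¬C, ∀r.¬C, ∀r.¬D, …} — e ∉ ∃r.C possible
2. Hence e : ∃r.C: not entailed.

No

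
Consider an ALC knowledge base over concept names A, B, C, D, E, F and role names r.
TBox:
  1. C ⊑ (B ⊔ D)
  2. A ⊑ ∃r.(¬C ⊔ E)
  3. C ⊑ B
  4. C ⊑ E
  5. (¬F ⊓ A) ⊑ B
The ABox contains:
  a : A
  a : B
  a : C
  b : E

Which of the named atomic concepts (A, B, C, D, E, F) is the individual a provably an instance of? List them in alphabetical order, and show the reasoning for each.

{A, B, C, E}

1. a : A?  L(a) = {A, B, C} ∪ {¬A}
   clash {A, ¬A} at a — a ∈ A
2. a : B?  L(a) = {A, B, C} ∪ {¬B}
   clash {B, ¬B} at a — a ∈ B
3. a : C?  L(a) = {A, B, C} ∪ {¬C}
   clash {C, ¬C} at a — a ∈ C
4. a : D?  L(a) = {A, B, C} ∪ {¬D}
   apply at a: C⊑(B ⊔ D); A⊑∃r.(¬C ⊔ E); C⊑E
   open: L(a) ⊇ {A, B, C, E, ¬D, …} (+ ∃-successors) — a ∉ D possible
5. a : E?  L(a) = {A, B, C} ∪ {¬E}
   clash {E, ¬E} at a — a ∈ E
6. a : F?  L(a) = {A, B, C} ∪ {¬F}
   apply at a: C⊑(B ⊔ D); A⊑∃r.(¬C ⊔ E); C⊑E
   open: L(a) ⊇ {A, B, C, E, ¬F, …} (+ ∃-successors) — a ∉ F possible
7. Entailed for a: {A, B, C, E}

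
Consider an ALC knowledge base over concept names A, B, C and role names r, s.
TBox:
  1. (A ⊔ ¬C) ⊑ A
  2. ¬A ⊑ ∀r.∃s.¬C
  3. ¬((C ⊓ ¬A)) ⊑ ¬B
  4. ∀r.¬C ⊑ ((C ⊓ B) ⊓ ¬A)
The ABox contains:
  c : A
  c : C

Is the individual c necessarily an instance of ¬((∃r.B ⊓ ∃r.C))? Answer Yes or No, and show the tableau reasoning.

1. c : ¬((∃r.B ⊓ ∃r.C))?  L(c) = {A, C} ∪ {(∃r.B ⊓ ∃r.C)}
   open: L(c) ⊇ {A, C, ¬B, ∃r.B, ∃r.C} (+ ∃-successors) — c ∉ ¬((∃r.B ⊓ ∃r.C)) possible
2. Hence c : ¬((∃r.B ⊓ ∃r.C)): not entailed.

No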